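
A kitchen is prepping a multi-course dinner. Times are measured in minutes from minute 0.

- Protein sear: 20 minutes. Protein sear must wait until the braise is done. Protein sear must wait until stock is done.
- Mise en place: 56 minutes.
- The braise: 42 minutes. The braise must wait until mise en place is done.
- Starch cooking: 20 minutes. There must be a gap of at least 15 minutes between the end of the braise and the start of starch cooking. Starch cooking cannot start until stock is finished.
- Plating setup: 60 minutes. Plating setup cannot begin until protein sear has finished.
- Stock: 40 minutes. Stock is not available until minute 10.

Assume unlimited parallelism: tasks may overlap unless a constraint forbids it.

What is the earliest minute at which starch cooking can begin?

113

Stock waits on its own release at minute 10, so it starts at minute 10 and finishes at 10 + 40 = minute 50.
Mise en place can start immediately at minute 0; it finishes at minute 56.
After mise en place (finishes minute 56), the braise can start at minute 56 and finishes at minute 98.
Starch cooking waits on the braise (finishes minute 98, plus 15-minute gap → minute 113); stock (finishes minute 50). The latest of these is minute 113, which is the earliest starch cooking can start.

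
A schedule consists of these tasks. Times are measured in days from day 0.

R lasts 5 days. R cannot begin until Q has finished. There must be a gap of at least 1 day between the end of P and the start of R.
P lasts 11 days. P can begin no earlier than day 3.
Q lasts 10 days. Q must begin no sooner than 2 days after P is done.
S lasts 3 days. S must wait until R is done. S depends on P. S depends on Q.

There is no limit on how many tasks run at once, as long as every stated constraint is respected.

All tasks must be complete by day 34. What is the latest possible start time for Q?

S has no dependents, so it just needs to finish by day 34. Starting by 34 − 3 = day 31 achieves that.
R feeds into S (must start by day 31); so R must finish by day 31 and therefore start by day 26.
Q must finish in time for R (must start by day 26); S (must start by day 31). The tightest is day 26, so Q must start by 26 − 10 = day 16.

16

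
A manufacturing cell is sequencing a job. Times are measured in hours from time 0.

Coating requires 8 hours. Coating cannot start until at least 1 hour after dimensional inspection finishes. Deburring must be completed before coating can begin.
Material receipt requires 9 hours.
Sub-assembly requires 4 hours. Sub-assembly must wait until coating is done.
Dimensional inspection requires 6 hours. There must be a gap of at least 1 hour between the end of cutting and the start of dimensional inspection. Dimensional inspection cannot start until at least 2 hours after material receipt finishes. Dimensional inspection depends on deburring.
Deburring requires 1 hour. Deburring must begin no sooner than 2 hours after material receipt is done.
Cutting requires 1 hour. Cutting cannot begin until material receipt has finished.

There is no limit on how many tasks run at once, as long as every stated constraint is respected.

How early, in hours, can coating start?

19

Material receipt can start immediately at hour 0; it finishes at hour 9.
Deburring cannot begin until material receipt (finishes hour 9, plus 2-hour gap → hour 11). It runs from hour 11 to 11 + 1 = hour 12.
Cutting waits on material receipt (finishes hour 9), so it starts at hour 9 and finishes at 9 + 1 = hour 10.
Dimensional inspection has to wait for cutting (finishes hour 10, plus 1-hour gap → hour 11); material receipt (finishes hour 9, plus 2-hour gap → hour 11); deburring (finishes hour 12). The latest of these is hour 12, so dimensional inspection runs hour 12 to 12 + 6 = hour 18.
Coating waits on dimensional inspection (finishes hour 18, plus 1-hour gap → hour 19); deburring (finishes hour 12). The latest of these is hour 19, which is the earliest coating can start.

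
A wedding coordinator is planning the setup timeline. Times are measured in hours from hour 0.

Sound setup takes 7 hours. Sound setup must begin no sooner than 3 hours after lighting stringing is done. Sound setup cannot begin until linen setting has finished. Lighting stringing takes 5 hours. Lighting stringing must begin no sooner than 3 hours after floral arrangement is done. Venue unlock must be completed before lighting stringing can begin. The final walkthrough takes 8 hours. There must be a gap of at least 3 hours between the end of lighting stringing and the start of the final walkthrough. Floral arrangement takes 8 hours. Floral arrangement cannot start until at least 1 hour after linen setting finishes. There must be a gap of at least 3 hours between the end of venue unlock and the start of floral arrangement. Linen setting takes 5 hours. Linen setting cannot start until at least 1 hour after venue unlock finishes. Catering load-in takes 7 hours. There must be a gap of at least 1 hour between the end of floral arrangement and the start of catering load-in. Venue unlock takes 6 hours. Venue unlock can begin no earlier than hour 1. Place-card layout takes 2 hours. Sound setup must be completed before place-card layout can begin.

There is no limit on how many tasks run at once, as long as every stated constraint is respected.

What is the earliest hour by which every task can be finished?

42

Venue unlock waits on its own release at hour 1, so it starts at hour 1 and finishes at 1 + 6 = hour 7.
After venue unlock (finishes hour 7, plus 1-hour gap → hour 8), linen setting can start at hour 8 and finishes at hour 13.
Floral arrangement cannot start until linen setting (finishes hour 13, plus 1-hour gap → hour 14); venue unlock (finishes hour 7, plus 3-hour gap → hour 10). The controlling bound is hour 14, so floral arrangement finishes at 14 + 8 = hour 22.
Catering load-in cannot begin until floral arrangement (finishes hour 22, plus 1-hour gap → hour 23). It runs from hour 23 to 23 + 7 = hour 30.
Lighting stringing needs all of floral arrangement (finishes hour 22, plus 3-hour gap → hour 25); venue unlock (finishes hour 7). That puts its earliest start at hour 25; it finishes at 25 + 5 = hour 30.
After lighting stringing (finishes hour 30, plus 3-hour gap → hour 33), the final walkthrough can start at hour 33 and finishes at hour 41.
For sound setup: lighting stringing (finishes hour 30, plus 3-hour gap → hour 33); linen setting (finishes hour 13). Taking the maximum gives a start of hour 33, and it finishes at 33 + 7 = hour 40.
Place-card layout waits on sound setup (finishes hour 40), so it starts at hour 40 and finishes at 40 + 2 = hour 42.
All tasks are finished once the last one completes. Finish times: Venue unlock at 7, Linen setting at 13, Floral arrangement at 22, Lighting stringing at 30, Sound setup at 40, Catering load-in at 30, Place-card layout at 42, The final walkthrough at 41. The latest is hour 42.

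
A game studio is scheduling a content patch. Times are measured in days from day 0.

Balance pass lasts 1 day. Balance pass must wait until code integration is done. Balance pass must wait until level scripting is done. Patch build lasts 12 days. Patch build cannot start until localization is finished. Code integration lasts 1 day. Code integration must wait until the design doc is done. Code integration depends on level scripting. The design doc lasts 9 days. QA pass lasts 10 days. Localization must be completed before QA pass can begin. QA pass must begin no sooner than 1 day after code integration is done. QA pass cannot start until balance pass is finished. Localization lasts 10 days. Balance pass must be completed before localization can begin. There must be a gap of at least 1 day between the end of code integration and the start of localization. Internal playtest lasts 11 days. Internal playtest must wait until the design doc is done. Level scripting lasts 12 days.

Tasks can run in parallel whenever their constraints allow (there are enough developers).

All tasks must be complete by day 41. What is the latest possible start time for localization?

19

Nothing follows QA pass; the deadline of day 41 is its only limit. It must start by 41 − 10 = day 31.
Nothing follows patch build; the deadline of day 41 is its only limit. It must start by 41 − 12 = day 29.
Localization must finish in time for QA pass (must start by day 31); patch build (must start by day 29). The tightest is day 29, so localization must start by 29 − 10 = day 19.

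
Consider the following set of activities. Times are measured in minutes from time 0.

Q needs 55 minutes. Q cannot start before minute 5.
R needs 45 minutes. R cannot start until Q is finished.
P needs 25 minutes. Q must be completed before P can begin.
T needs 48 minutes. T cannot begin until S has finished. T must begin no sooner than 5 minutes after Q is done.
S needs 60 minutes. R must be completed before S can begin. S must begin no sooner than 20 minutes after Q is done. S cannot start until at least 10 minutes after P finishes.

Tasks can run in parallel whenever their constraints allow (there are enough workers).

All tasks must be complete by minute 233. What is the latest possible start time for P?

90

Nothing follows T; the deadline of minute 233 is its only limit. It must start by 233 − 48 = minute 185.
S has to be done before T (must start by minute 185). That means finishing by minute 185, i.e. starting by 185 − 60 = minute 125.
P feeds into S (must start by minute 125, minus 10-minute gap → minute 115); so P must finish by minute 115 and therefore start by minute 90.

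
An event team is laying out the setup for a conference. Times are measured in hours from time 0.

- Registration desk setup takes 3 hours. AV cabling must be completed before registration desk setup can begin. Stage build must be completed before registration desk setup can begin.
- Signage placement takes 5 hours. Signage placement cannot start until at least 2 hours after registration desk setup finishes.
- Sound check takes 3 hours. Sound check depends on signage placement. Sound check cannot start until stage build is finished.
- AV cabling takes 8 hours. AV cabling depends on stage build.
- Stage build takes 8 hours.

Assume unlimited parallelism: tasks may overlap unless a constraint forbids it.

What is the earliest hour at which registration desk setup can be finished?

19

Stage build has no prerequisites, so it starts at hour 0 and finishes at hour 8.
AV cabling cannot begin until stage build (finishes hour 8). It runs from hour 8 to 8 + 8 = hour 16.
Registration desk setup cannot start until AV cabling (finishes hour 16); stage build (finishes hour 8). The controlling bound is hour 16, so registration desk setup finishes at 16 + 3 = hour 19.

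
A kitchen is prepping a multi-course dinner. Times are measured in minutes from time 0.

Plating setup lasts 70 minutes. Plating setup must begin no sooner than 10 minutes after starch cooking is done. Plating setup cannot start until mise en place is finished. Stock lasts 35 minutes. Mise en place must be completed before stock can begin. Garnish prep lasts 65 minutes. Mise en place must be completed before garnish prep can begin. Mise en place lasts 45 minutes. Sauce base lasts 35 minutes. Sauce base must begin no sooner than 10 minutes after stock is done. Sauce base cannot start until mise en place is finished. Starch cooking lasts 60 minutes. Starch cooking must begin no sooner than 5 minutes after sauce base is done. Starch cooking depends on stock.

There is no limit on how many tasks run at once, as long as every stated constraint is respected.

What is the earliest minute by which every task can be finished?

Nothing blocks mise en place, so it runs from minute 0 to minute 45.
After mise en place (finishes minute 45), garnish prep can start at minute 45 and finishes at minute 110.
After mise en place (finishes minute 45), stock can start at minute 45 and finishes at minute 80.
Sauce base needs all of stock (finishes minute 80, plus 10-minute gap → minute 90); mise en place (finishes minute 45). That puts its earliest start at minute 90; it finishes at 90 + 35 = minute 125.
For starch cooking: sauce base (finishes minute 125, plus 5-minute gap → minute 130); stock (finishes minute 80). Taking the maximum gives a start of minute 130, and it finishes at 130 + 60 = minute 190.
Plating setup has to wait for starch cooking (finishes minute 190, plus 10-minute gap → minute 200); mise en place (finishes minute 45). The latest of these is minute 200, so plating setup runs minute 200 to 200 + 70 = minute 270.
All tasks are finished once the last one completes. Finish times: Mise en place at 45, Stock at 80, Sauce base at 125, Starch cooking at 190, Plating setup at 270, Garnish prep at 110. The latest is minute 270.

270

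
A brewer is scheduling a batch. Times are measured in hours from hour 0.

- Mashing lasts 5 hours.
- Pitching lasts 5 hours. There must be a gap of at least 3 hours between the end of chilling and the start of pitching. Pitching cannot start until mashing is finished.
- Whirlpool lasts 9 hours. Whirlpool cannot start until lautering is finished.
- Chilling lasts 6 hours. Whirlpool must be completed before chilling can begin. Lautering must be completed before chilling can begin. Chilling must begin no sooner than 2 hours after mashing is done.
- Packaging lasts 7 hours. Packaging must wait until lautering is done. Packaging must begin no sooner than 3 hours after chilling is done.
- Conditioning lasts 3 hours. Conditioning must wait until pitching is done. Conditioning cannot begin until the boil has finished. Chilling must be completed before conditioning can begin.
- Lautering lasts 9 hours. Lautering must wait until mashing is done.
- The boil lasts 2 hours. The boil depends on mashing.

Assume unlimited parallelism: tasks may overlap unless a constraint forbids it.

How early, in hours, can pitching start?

32

Mashing has no prerequisites, so it starts at hour 0 and finishes at hour 5.
After mashing (finishes hour 5), lautering can start at hour 5 and finishes at hour 14.
Whirlpool waits on lautering (finishes hour 14), so it starts at hour 14 and finishes at 14 + 9 = hour 23.
Chilling needs all of whirlpool (finishes hour 23); lautering (finishes hour 14); mashing (finishes hour 5, plus 2-hour gap → hour 7). That puts its earliest start at hour 23; it finishes at 23 + 6 = hour 29.
Pitching waits on chilling (finishes hour 29, plus 3-hour gap → hour 32); mashing (finishes hour 5). The latest of these is hour 32, which is the earliest pitching can start.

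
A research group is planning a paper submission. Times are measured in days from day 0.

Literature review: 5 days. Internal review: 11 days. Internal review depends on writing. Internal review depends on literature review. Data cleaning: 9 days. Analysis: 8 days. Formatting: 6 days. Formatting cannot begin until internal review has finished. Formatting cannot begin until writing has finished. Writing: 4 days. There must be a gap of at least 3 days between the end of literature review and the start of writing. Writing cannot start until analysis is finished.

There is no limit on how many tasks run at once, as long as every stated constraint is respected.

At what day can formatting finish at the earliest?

Nothing blocks analysis, so it runs from day 0 to day 8.
Literature review can start immediately at day 0; it finishes at day 5.
For writing: literature review (finishes day 5, plus 3-day gap → day 8); analysis (finishes day 8). Taking the maximum gives a start of day 8, and it finishes at 8 + 4 = day 12.
Internal review needs all of writing (finishes day 12); literature review (finishes day 5). That puts its earliest start at day 12; it finishes at 12 + 11 = day 23.
Formatting cannot start until internal review (finishes day 23); writing (finishes day 12). The controlling bound is day 23, so formatting finishes at 23 + 6 = day 29.

29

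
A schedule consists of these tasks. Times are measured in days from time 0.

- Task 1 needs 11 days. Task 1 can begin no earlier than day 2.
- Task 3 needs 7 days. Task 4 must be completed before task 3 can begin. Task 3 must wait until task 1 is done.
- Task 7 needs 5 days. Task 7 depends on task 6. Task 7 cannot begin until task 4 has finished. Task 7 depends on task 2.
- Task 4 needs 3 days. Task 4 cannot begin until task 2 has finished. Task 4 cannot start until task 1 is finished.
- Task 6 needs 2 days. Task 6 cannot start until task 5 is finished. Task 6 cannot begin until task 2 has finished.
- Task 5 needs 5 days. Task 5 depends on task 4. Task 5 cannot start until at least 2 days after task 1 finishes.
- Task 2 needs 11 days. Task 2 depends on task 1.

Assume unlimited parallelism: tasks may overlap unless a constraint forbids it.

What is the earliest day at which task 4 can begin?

After its own release at day 2, task 1 can start at day 2 and finishes at day 13.
After task 1 (finishes day 13), task 2 can start at day 13 and finishes at day 24.
Task 4 waits on task 2 (finishes day 24); task 1 (finishes day 13). The latest of these is day 24, which is the earliest task 4 can start.

24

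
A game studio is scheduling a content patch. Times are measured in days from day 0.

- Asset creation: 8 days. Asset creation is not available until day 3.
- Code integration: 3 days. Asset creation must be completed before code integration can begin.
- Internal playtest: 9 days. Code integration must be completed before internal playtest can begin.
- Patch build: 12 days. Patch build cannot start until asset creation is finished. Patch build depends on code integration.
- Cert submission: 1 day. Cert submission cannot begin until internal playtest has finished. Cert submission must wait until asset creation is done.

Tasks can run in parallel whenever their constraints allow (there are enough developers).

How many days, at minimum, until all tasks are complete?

26

Asset creation waits on its own release at day 3, so it starts at day 3 and finishes at 3 + 8 = day 11.
Code integration waits on asset creation (finishes day 11), so it starts at day 11 and finishes at 11 + 3 = day 14.
Patch build cannot start until asset creation (finishes day 11); code integration (finishes day 14). The controlling bound is day 14, so patch build finishes at 14 + 12 = day 26.
Internal playtest waits on code integration (finishes day 14), so it starts at day 14 and finishes at 14 + 9 = day 23.
Cert submission cannot start until internal playtest (finishes day 23); asset creation (finishes day 11). The controlling bound is day 23, so cert submission finishes at 23 + 1 = day 24.
All tasks are finished once the last one completes. Finish times: Asset creation at 11, Code integration at 14, Internal playtest at 23, Cert submission at 24, Patch build at 26. The latest is day 26.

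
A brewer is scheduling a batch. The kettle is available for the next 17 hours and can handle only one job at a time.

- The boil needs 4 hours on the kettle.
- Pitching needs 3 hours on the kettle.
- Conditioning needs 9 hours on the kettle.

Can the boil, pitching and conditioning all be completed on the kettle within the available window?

Running back to back, the jobs need 4 + 3 + 9 = 16 hours on the kettle.
Since 16 ≤ 17, they fit within the window.

Yes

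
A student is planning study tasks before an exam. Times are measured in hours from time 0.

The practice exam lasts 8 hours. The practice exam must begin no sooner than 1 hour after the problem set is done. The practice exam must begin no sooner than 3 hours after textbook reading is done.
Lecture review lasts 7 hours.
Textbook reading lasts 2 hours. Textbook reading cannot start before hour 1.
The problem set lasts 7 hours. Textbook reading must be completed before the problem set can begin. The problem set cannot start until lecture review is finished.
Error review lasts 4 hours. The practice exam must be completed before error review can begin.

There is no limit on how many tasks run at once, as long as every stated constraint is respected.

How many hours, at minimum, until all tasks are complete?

Lecture review has no prerequisites, so it starts at hour 0 and finishes at hour 7.
Textbook reading waits on its own release at hour 1, so it starts at hour 1 and finishes at 1 + 2 = hour 3.
The problem set has to wait for textbook reading (finishes hour 3); lecture review (finishes hour 7). The latest of these is hour 7, so the problem set runs hour 7 to 7 + 7 = hour 14.
For the practice exam: the problem set (finishes hour 14, plus 1-hour gap → hour 15); textbook reading (finishes hour 3, plus 3-hour gap → hour 6). Taking the maximum gives a start of hour 15, and it finishes at 15 + 8 = hour 23.
Error review cannot begin until the practice exam (finishes hour 23). It runs from hour 23 to 23 + 4 = hour 27.
All tasks are finished once the last one completes. Finish times: Textbook reading at 3, Lecture review at 7, The problem set at 14, The practice exam at 23, Error review at 27. The latest is hour 27.

27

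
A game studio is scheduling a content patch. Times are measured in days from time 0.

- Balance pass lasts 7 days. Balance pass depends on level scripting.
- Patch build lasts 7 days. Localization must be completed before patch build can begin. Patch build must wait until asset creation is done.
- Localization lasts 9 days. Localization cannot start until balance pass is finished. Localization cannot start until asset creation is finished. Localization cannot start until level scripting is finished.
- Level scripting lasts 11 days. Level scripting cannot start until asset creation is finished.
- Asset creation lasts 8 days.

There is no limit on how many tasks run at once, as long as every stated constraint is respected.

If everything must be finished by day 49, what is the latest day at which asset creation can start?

7

To finish by day 49, patch build (duration 7) must start no later than day 42.
Since patch build (must start by day 42) depends on it, localization must finish by day 42. Backing off its 9-day duration gives a latest start of day 33.
Balance pass feeds into localization (must start by day 33); so balance pass must finish by day 33 and therefore start by day 26.
Level scripting must finish in time for balance pass (must start by day 26); localization (must start by day 33). The tightest is day 26, so level scripting must start by 26 − 11 = day 15.
Asset creation must finish in time for level scripting (must start by day 15); localization (must start by day 33); patch build (must start by day 42). The tightest is day 15, so asset creation must start by 15 − 8 = day 7.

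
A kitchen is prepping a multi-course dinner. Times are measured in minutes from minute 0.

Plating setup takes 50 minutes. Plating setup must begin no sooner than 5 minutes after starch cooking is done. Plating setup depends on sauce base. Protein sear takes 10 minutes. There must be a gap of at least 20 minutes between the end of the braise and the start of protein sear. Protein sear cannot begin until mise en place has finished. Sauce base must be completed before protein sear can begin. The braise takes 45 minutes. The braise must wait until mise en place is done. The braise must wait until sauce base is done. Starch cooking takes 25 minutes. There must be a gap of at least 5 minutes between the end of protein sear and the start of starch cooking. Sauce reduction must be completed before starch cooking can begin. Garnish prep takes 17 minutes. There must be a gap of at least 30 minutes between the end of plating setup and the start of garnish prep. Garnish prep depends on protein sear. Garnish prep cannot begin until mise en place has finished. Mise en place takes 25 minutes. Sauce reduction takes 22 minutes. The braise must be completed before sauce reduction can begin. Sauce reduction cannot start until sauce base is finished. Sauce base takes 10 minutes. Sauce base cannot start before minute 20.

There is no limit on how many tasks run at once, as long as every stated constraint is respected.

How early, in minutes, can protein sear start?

Sauce base cannot begin until its own release at minute 20. It runs from minute 20 to 20 + 10 = minute 30.
Mise en place has no prerequisites, so it starts at minute 0 and finishes at minute 25.
For the braise: mise en place (finishes minute 25); sauce base (finishes minute 30). Taking the maximum gives a start of minute 30, and it finishes at 30 + 45 = minute 75.
Protein sear waits on the braise (finishes minute 75, plus 20-minute gap → minute 95); mise en place (finishes minute 25); sauce base (finishes minute 30). The latest of these is minute 95, which is the earliest protein sear can start.

95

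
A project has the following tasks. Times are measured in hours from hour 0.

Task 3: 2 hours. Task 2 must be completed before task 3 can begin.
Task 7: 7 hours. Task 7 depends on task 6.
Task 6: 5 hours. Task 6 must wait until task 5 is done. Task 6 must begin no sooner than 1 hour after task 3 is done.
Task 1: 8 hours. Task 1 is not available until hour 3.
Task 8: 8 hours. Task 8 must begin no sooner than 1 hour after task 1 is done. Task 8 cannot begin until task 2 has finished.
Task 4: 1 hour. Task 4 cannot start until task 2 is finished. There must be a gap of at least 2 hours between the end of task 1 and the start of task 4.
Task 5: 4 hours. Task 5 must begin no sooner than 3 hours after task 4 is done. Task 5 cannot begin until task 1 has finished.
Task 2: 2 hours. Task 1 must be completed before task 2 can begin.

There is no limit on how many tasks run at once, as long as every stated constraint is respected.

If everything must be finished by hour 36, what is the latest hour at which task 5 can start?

20

Task 7 must finish by hour 36; it takes 7 hours, so it must start by 36 − 7 = hour 29.
Task 6 has to be done before task 7 (must start by hour 29). That means finishing by hour 29, i.e. starting by 29 − 5 = hour 24.
Since task 6 (must start by hour 24) depends on it, task 5 must finish by hour 24. Backing off its 4-hour duration gives a latest start of hour 20.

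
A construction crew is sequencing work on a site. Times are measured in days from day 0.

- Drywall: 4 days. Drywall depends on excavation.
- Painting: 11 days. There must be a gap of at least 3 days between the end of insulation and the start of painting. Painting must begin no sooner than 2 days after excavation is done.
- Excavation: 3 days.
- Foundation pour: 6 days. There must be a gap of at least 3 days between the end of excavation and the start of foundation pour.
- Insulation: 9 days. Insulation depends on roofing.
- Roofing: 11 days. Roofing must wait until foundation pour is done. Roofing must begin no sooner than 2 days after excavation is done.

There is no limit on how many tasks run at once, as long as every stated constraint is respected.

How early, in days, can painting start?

35

Excavation can start immediately at day 0; it finishes at day 3.
Foundation pour waits on excavation (finishes day 3, plus 3-day gap → day 6), so it starts at day 6 and finishes at 6 + 6 = day 12.
Roofing needs all of foundation pour (finishes day 12); excavation (finishes day 3, plus 2-day gap → day 5). That puts its earliest start at day 12; it finishes at 12 + 11 = day 23.
Insulation cannot begin until roofing (finishes day 23). It runs from day 23 to 23 + 9 = day 32.
Painting waits on insulation (finishes day 32, plus 3-day gap → day 35); excavation (finishes day 3, plus 2-day gap → day 5). The latest of these is day 35, which is the earliest painting can start.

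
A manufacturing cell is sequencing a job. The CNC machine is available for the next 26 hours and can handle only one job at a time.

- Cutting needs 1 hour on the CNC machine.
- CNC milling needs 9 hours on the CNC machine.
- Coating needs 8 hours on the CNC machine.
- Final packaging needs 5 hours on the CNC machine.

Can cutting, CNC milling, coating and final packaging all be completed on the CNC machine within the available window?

Running back to back, the jobs need 1 + 9 + 8 + 5 = 23 hours on the CNC machine.
Since 23 ≤ 26, they fit within the window.

Yes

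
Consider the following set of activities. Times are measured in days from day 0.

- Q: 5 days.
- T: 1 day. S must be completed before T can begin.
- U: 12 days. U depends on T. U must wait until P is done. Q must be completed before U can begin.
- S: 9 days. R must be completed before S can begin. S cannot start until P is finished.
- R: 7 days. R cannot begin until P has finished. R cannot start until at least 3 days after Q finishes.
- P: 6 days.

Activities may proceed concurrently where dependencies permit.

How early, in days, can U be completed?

37

Q has no prerequisites, so it starts at day 0 and finishes at day 5.
P can start immediately at day 0; it finishes at day 6.
For R: P (finishes day 6); Q (finishes day 5, plus 3-day gap → day 8). Taking the maximum gives a start of day 8, and it finishes at 8 + 7 = day 15.
S cannot start until R (finishes day 15); P (finishes day 6). The controlling bound is day 15, so S finishes at 15 + 9 = day 24.
T waits on S (finishes day 24), so it starts at day 24 and finishes at 24 + 1 = day 25.
For U: T (finishes day 25); P (finishes day 6); Q (finishes day 5). Taking the maximum gives a start of day 25, and it finishes at 25 + 12 = day 37.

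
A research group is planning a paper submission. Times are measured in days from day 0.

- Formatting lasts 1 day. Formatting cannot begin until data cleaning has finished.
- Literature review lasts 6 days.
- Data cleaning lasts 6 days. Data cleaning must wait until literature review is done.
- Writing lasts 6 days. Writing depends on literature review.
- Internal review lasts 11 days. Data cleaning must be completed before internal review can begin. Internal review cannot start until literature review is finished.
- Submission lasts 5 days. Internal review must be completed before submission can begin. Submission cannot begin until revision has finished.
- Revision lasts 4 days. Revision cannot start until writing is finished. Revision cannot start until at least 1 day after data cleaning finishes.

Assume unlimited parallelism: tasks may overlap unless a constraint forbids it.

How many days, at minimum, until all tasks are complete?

Literature review can start immediately at day 0; it finishes at day 6.
After literature review (finishes day 6), writing can start at day 6 and finishes at day 12.
Data cleaning waits on literature review (finishes day 6), so it starts at day 6 and finishes at 6 + 6 = day 12.
Formatting waits on data cleaning (finishes day 12), so it starts at day 12 and finishes at 12 + 1 = day 13.
Revision cannot start until writing (finishes day 12); data cleaning (finishes day 12, plus 1-day gap → day 13). The controlling bound is day 13, so revision finishes at 13 + 4 = day 17.
Internal review has to wait for data cleaning (finishes day 12); literature review (finishes day 6). The latest of these is day 12, so internal review runs day 12 to 12 + 11 = day 23.
Submission needs all of internal review (finishes day 23); revision (finishes day 17). That puts its earliest start at day 23; it finishes at 23 + 5 = day 28.
All tasks are finished once the last one completes. Finish times: Literature review at 6, Data cleaning at 12, Writing at 12, Internal review at 23, Revision at 17, Formatting at 13, Submission at 28. The latest is day 28.

28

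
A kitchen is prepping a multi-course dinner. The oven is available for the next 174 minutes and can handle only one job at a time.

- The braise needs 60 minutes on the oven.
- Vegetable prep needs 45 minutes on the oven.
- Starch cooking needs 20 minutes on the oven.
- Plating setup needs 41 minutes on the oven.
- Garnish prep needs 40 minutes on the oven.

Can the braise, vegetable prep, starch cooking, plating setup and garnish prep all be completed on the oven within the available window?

No

Running back to back, the jobs need 60 + 45 + 20 + 41 + 40 = 206 minutes on the oven.
Since 206 > 174, they cannot all fit.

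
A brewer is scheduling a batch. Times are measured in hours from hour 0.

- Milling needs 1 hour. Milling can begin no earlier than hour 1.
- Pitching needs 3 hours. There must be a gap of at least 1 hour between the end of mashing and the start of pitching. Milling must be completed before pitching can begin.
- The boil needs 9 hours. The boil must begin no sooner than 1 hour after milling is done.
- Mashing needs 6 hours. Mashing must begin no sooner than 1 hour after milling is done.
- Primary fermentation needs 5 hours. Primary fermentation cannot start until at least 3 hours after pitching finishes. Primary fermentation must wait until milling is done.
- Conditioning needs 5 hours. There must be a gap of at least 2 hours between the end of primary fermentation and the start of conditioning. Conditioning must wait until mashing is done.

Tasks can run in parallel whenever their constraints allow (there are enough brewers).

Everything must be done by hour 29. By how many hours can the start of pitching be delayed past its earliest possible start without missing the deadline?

Milling cannot begin until its own release at hour 1. It runs from hour 1 to 1 + 1 = hour 2.
Mashing waits on milling (finishes hour 2, plus 1-hour gap → hour 3), so it starts at hour 3 and finishes at 3 + 6 = hour 9.
Pitching cannot start until mashing (finishes hour 9, plus 1-hour gap → hour 10); milling (finishes hour 2). The controlling bound is hour 10, so pitching finishes at 10 + 3 = hour 13.

Working backward from the deadline:
Conditioning has no dependents, so it just needs to finish by hour 29. Starting by 29 − 5 = hour 24 achieves that.
Primary fermentation must finish before conditioning (must start by hour 24, minus 2-hour gap → hour 22). With a 5-hour duration, primary fermentation must start by 22 − 5 = hour 17.
Since primary fermentation (must start by hour 17, minus 3-hour gap → hour 14) depends on it, pitching must finish by hour 14. Backing off its 3-hour duration gives a latest start of hour 11.
So pitching can start as early as hour 10 and as late as hour 11, giving 11 − 10 = 1 hour of slack.

1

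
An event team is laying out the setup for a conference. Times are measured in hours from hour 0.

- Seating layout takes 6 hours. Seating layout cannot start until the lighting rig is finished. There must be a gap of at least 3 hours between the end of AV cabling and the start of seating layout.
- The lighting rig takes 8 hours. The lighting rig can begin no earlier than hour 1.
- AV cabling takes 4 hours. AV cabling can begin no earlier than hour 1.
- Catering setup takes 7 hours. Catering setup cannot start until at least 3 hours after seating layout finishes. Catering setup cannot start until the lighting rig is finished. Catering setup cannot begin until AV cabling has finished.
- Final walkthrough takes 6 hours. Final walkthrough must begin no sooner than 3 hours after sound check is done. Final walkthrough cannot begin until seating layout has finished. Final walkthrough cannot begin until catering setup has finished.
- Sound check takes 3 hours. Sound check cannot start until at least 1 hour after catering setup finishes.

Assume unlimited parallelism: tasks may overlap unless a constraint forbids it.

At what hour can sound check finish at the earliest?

AV cabling waits on its own release at hour 1, so it starts at hour 1 and finishes at 1 + 4 = hour 5.
The lighting rig waits on its own release at hour 1, so it starts at hour 1 and finishes at 1 + 8 = hour 9.
Seating layout needs all of the lighting rig (finishes hour 9); AV cabling (finishes hour 5, plus 3-hour gap → hour 8). That puts its earliest start at hour 9; it finishes at 9 + 6 = hour 15.
For catering setup: seating layout (finishes hour 15, plus 3-hour gap → hour 18); the lighting rig (finishes hour 9); AV cabling (finishes hour 5). Taking the maximum gives a start of hour 18, and it finishes at 18 + 7 = hour 25.
After catering setup (finishes hour 25, plus 1-hour gap → hour 26), sound check can start at hour 26 and finishes at hour 29.

29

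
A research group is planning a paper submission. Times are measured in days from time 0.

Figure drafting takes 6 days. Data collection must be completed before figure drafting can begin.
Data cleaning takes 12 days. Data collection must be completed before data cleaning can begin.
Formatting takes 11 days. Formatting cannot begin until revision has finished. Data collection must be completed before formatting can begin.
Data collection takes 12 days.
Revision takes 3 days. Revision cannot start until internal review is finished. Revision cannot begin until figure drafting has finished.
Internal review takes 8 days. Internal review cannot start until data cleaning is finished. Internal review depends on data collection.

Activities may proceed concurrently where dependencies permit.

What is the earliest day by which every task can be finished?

Data collection has no prerequisites, so it starts at day 0 and finishes at day 12.
Figure drafting waits on data collection (finishes day 12), so it starts at day 12 and finishes at 12 + 6 = day 18.
After data collection (finishes day 12), data cleaning can start at day 12 and finishes at day 24.
For internal review: data cleaning (finishes day 24); data collection (finishes day 12). Taking the maximum gives a start of day 24, and it finishes at 24 + 8 = day 32.
Revision needs all of internal review (finishes day 32); figure drafting (finishes day 18). That puts its earliest start at day 32; it finishes at 32 + 3 = day 35.
For formatting: revision (finishes day 35); data collection (finishes day 12). Taking the maximum gives a start of day 35, and it finishes at 35 + 11 = day 46.
All tasks are finished once the last one completes. Finish times: Data collection at 12, Data cleaning at 24, Figure drafting at 18, Internal review at 32, Revision at 35, Formatting at 46. The latest is day 46.

46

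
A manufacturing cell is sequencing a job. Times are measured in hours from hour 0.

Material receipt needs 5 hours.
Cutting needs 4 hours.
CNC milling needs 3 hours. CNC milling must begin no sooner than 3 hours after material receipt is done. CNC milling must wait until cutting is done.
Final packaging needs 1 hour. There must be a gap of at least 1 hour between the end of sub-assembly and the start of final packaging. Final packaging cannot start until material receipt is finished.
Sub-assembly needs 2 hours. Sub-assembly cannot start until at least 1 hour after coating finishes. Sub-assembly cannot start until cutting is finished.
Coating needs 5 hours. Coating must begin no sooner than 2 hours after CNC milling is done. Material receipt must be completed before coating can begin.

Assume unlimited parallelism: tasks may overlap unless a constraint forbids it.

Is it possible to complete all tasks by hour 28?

Yes

Cutting can start immediately at hour 0; it finishes at hour 4.
Nothing blocks material receipt, so it runs from hour 0 to hour 5.
CNC milling has to wait for material receipt (finishes hour 5, plus 3-hour gap → hour 8); cutting (finishes hour 4). The latest of these is hour 8, so CNC milling runs hour 8 to 8 + 3 = hour 11.
Coating has to wait for CNC milling (finishes hour 11, plus 2-hour gap → hour 13); material receipt (finishes hour 5). The latest of these is hour 13, so coating runs hour 13 to 13 + 5 = hour 18.
Sub-assembly has to wait for coating (finishes hour 18, plus 1-hour gap → hour 19); cutting (finishes hour 4). The latest of these is hour 19, so sub-assembly runs hour 19 to 19 + 2 = hour 21.
Final packaging has to wait for sub-assembly (finishes hour 21, plus 1-hour gap → hour 22); material receipt (finishes hour 5). The latest of these is hour 22, so final packaging runs hour 22 to 22 + 1 = hour 23.
Every task is finished by hour 23, which is no later than the deadline of 28, so the schedule is feasible.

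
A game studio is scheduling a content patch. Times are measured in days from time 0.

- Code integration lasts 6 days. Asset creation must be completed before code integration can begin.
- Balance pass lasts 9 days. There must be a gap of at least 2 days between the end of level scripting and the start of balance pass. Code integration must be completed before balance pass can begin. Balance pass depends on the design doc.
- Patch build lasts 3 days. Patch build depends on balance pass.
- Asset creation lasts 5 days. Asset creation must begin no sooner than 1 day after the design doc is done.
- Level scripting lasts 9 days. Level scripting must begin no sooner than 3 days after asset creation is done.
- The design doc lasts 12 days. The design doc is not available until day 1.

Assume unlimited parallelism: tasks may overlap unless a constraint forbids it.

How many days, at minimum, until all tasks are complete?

The design doc cannot begin until its own release at day 1. It runs from day 1 to 1 + 12 = day 13.
After the design doc (finishes day 13, plus 1-day gap → day 14), asset creation can start at day 14 and finishes at day 19.
After asset creation (finishes day 19), code integration can start at day 19 and finishes at day 25.
Level scripting cannot begin until asset creation (finishes day 19, plus 3-day gap → day 22). It runs from day 22 to 22 + 9 = day 31.
For balance pass: level scripting (finishes day 31, plus 2-day gap → day 33); code integration (finishes day 25); the design doc (finishes day 13). Taking the maximum gives a start of day 33, and it finishes at 33 + 9 = day 42.
Patch build cannot begin until balance pass (finishes day 42). It runs from day 42 to 42 + 3 = day 45.
All tasks are finished once the last one completes. Finish times: The design doc at 13, Asset creation at 19, Level scripting at 31, Code integration at 25, Balance pass at 42, Patch build at 45. The latest is day 45.

45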